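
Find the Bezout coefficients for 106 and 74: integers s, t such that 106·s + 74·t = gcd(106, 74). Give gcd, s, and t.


Euclidean algorithm on (106, 74) — divide until remainder is 0:
  106 = 1 · 74 + 32
  74 = 2 · 32 + 10
  32 = 3 · 10 + 2
  10 = 5 · 2 + 0
gcd(106, 74) = 2.
Track Bezout coefficients alongside the remainders: start with r₀ = 106 = a·1 + b·0 (s = 1, t = 0) and r₁ = 74 = a·0 + b·1 (s = 0, t = 1); each new remainder r_{k+1} = r_{k-1} − q_k·r_k inherits s_{k+1} = s_{k-1} − q_k·s_k, t_{k+1} = t_{k-1} − q_k·t_k, so r_k = a·s_k + b·t_k at every step:
  q = 1: r = 32, s = 1 − 1·0 = 1, t = 0 − 1·1 = -1  (check: 106·1 + 74·(-1) = 32)
  q = 2: r = 10, s = 0 − 2·1 = -2, t = 1 − 2·(-1) = 3  (check: 106·(-2) + 74·3 = 10)
  q = 3: r = 2, s = 1 − 3·(-2) = 7, t = -1 − 3·3 = -10  (check: 106·7 + 74·(-10) = 2)
The row with r = 2 (the gcd) gives the Bezout coefficients s = 7, t = -10.
Result: 106 · (7) + 74 · (-10) = 2.

gcd(106, 74) = 2; s = 7, t = -10 (check: 106·7 + 74·(-10) = 2).


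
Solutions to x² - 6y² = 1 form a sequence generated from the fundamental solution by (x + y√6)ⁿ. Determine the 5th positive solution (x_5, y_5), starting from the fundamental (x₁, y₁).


Step 1: Find the fundamental solution (x₁, y₁) of x² - 6y² = 1.
  Expand √6 as a continued fraction. a₀ = ⌊√6⌋ = 2; iterate m_{k+1} = d_k·a_k − m_k, d_{k+1} = (6 − m_{k+1}²)/d_k, a_{k+1} = ⌊(a₀ + m_{k+1})/d_{k+1}⌋ (starting m₀ = 0, d₀ = 1), with convergents p_k = a_k·p_{k-1} + p_{k-2}, q_k = a_k·q_{k-1} + q_{k-2} (p₋₁ = 1, q₋₁ = 0):
  k = 0: a₀ = 2; p₀/q₀ = 2/1; p₀² − 6·q₀² = 4 − 6 = -2.
  k = 1: m = 2, d = 2, a = ⌊(2 + 2)/2⌋ = 2; p/q = (2·2 + 1)/(2·1 + 0) = 5/2; p² − 6·q² = 25 − 24 = 1.
  The first convergent with p² − 6·q² = 1 gives the fundamental solution (x₁, y₁) = (5, 2).
Step 2: Apply the recurrence (x_{n+1}, y_{n+1}) = (x₁x_n + 6y₁y_n, x₁y_n + y₁x_n) repeatedly.
  From (x_1, y_1) = (5, 2): x_2 = 5·5 + 6·2·2 = 49; y_2 = 5·2 + 2·5 = 20.
  From (x_2, y_2) = (49, 20): x_3 = 5·49 + 6·2·20 = 485; y_3 = 5·20 + 2·49 = 198.
  From (x_3, y_3) = (485, 198): x_4 = 5·485 + 6·2·198 = 4801; y_4 = 5·198 + 2·485 = 1960.
  From (x_4, y_4) = (4801, 1960): x_5 = 5·4801 + 6·2·1960 = 47525; y_5 = 5·1960 + 2·4801 = 19402.
Step 3: Verify x_5² - 6·y_5² = 2258625625 - 2258625624 = 1 (should be 1). ✓

(x_1, y_1) = (5, 2); (x_5, y_5) = (47525, 19402).


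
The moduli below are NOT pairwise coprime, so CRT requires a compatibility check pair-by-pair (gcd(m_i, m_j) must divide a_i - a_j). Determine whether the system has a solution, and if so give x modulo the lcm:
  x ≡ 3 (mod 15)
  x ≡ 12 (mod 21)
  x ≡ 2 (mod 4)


Moduli 15, 21, 4 are not pairwise coprime, so CRT works modulo lcm(m_i) when all pairwise compatibility conditions hold.
Pairwise compatibility: gcd(m_i, m_j) must divide a_i - a_j for every pair.
Merge one congruence at a time:
  Start: x ≡ 3 (mod 15).
  Combine with x ≡ 12 (mod 21): gcd(15, 21) = 3; 12 - 3 = 9, which IS divisible by 3, so compatible.
    Write x = 3 + 15·t and substitute into x ≡ 12 (mod 21): 15·t ≡ 12 − 3 = 9 (mod 21).
    Divide the congruence (and modulus) by g = 3: 5·t ≡ 3 (mod 7).
    The inverse of 5 mod 7 is 3 (since 5·3 = 15 = 2·7 + 1), so t ≡ 3·3 = 9 ≡ 2 (mod 7).
    Then x = 3 + 15·2 = 33, valid modulo lcm(15, 21) = 105: x ≡ 33 (mod 105).
  Combine with x ≡ 2 (mod 4): gcd(105, 4) = 1; 2 - 33 = -31, which IS divisible by 1, so compatible.
    Write x = 33 + 105·t and substitute into x ≡ 2 (mod 4): 105·t ≡ 2 − 33 = -31 (mod 4).
    Reduce coefficients mod 4: 1·t ≡ 1 (mod 4).
    So t ≡ 1 (mod 4).
    Then x = 33 + 105·1 = 138, valid modulo lcm(105, 4) = 420: x ≡ 138 (mod 420).
Verify: 138 mod 15 = 3, 138 mod 21 = 12, 138 mod 4 = 2.

x ≡ 138 (mod 420).


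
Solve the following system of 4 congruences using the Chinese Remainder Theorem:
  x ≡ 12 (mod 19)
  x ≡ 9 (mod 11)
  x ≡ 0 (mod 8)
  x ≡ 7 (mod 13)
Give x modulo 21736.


Product of moduli M = 19 · 11 · 8 · 13 = 21736.
Merge one congruence at a time:
  Start: x ≡ 12 (mod 19).
  Combine with x ≡ 9 (mod 11); new modulus lcm = 209.
    Write x = 12 + 19·t and substitute into x ≡ 9 (mod 11): 19·t ≡ 9 − 12 = -3 (mod 11).
    Reduce coefficients mod 11: 8·t ≡ 8 (mod 11).
    The inverse of 8 mod 11 is 7 (since 8·7 = 56 = 5·11 + 1), so t ≡ 7·8 = 56 ≡ 1 (mod 11).
    Then x = 12 + 19·1 = 31, valid modulo lcm(19, 11) = 209: x ≡ 31 (mod 209).
  Combine with x ≡ 0 (mod 8); new modulus lcm = 1672.
    Write x = 31 + 209·t and substitute into x ≡ 0 (mod 8): 209·t ≡ 0 − 31 = -31 (mod 8).
    Reduce coefficients mod 8: 1·t ≡ 1 (mod 8).
    So t ≡ 1 (mod 8).
    Then x = 31 + 209·1 = 240, valid modulo lcm(209, 8) = 1672: x ≡ 240 (mod 1672).
  Combine with x ≡ 7 (mod 13); new modulus lcm = 21736.
    Write x = 240 + 1672·t and substitute into x ≡ 7 (mod 13): 1672·t ≡ 7 − 240 = -233 (mod 13).
    Reduce coefficients mod 13: 8·t ≡ 1 (mod 13).
    The inverse of 8 mod 13 is 5 (since 8·5 = 40 = 3·13 + 1), so t ≡ 5·1 = 5 ≡ 5 (mod 13).
    Then x = 240 + 1672·5 = 8600, valid modulo lcm(1672, 13) = 21736: x ≡ 8600 (mod 21736).
Verify against each original: 8600 mod 19 = 12, 8600 mod 11 = 9, 8600 mod 8 = 0, 8600 mod 13 = 7.

x ≡ 8600 (mod 21736).


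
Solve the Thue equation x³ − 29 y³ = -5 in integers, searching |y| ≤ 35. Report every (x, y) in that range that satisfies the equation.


The equation is x³ - 29y³ = -5. For fixed y, x³ = 29·y³ − 5, so a solution requires the RHS to be a perfect cube.
Strategy: iterate y from -35 to 35, compute RHS = 29·y³ − 5, and check whether it is a (positive or negative) perfect cube.
Check small values of y:
  y = 0: RHS = -5 is not a perfect cube.
  y = 1: RHS = 24 is not a perfect cube.
  y = -1: RHS = -34 is not a perfect cube.
  y = 2: RHS = 227 is not a perfect cube.
  y = -2: RHS = -237 is not a perfect cube.
  y = 3: RHS = 778 is not a perfect cube.
  y = -3: RHS = -788 is not a perfect cube.
Continuing the search up to |y| = 35 finds no solutions either.
No (x, y) in the scanned range satisfies the equation.

No integer solutions with |y| ≤ 35.


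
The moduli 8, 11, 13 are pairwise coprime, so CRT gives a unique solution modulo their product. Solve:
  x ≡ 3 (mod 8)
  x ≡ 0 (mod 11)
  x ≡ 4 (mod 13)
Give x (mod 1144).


Moduli 8, 11, 13 are pairwise coprime; by CRT there is a unique solution modulo M = 8 · 11 · 13 = 1144.
Solve pairwise, accumulating the modulus:
  Start with x ≡ 3 (mod 8).
  Combine with x ≡ 0 (mod 11): since gcd(8, 11) = 1, we get a unique residue mod 88.
    Write x = 3 + 8·t and substitute into x ≡ 0 (mod 11): 8·t ≡ 0 − 3 = -3 (mod 11).
    Reduce coefficients mod 11: 8·t ≡ 8 (mod 11).
    The inverse of 8 mod 11 is 7 (since 8·7 = 56 = 5·11 + 1), so t ≡ 7·8 = 56 ≡ 1 (mod 11).
    Then x = 3 + 8·1 = 11, valid modulo lcm(8, 11) = 88: x ≡ 11 (mod 88).
  Combine with x ≡ 4 (mod 13): since gcd(88, 13) = 1, we get a unique residue mod 1144.
    Write x = 11 + 88·t and substitute into x ≡ 4 (mod 13): 88·t ≡ 4 − 11 = -7 (mod 13).
    Reduce coefficients mod 13: 10·t ≡ 6 (mod 13).
    The inverse of 10 mod 13 is 4 (since 10·4 = 40 = 3·13 + 1), so t ≡ 4·6 = 24 ≡ 11 (mod 13).
    Then x = 11 + 88·11 = 979, valid modulo lcm(88, 13) = 1144: x ≡ 979 (mod 1144).
Verify: 979 mod 8 = 3 ✓, 979 mod 11 = 0 ✓, 979 mod 13 = 4 ✓.

x ≡ 979 (mod 1144).


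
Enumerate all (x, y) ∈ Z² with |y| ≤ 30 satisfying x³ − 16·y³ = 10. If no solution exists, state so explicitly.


The equation is x³ - 16y³ = 10. For fixed y, x³ = 16·y³ + 10, so a solution requires the RHS to be a perfect cube.
Strategy: iterate y from -30 to 30, compute RHS = 16·y³ + 10, and check whether it is a (positive or negative) perfect cube.
Check small values of y:
  y = 0: RHS = 10 is not a perfect cube.
  y = 1: RHS = 26 is not a perfect cube.
  y = -1: RHS = -6 is not a perfect cube.
  y = 2: RHS = 138 is not a perfect cube.
  y = -2: RHS = -118 is not a perfect cube.
  y = 3: RHS = 442 is not a perfect cube.
  y = -3: RHS = -422 is not a perfect cube.
Continuing the search up to |y| = 30 finds no solutions either.
No (x, y) in the scanned range satisfies the equation.

No integer solutions with |y| ≤ 30.


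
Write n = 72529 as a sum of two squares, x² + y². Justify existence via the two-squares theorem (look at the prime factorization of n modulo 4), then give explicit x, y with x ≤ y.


Step 1: Factor n = 72529 = 29 · 41 · 61.
Step 2: Check the mod-4 condition on each prime factor: 29 ≡ 1 (mod 4), exponent 1; 41 ≡ 1 (mod 4), exponent 1; 61 ≡ 1 (mod 4), exponent 1.
All primes ≡ 3 (mod 4) appear to even exponent (or don't appear), so by the two-squares theorem n IS expressible as a sum of two squares.
Step 3: Build a representation. Here n = 29 · 41 · 61 is a product of primes ≡ 1 (mod 4). Each prime p ≡ 1 (mod 4) is itself a sum of two squares; find a² by testing p − a² for a perfect square:
  29: 29 − 1² = 28, 29 − 2² = 25 = 5² ⇒ 29 = 2² + 5².
  41: 41 − 1² = 40, 41 − 2² = 37, 41 − 3² = 32, 41 − 4² = 25 = 5² ⇒ 41 = 4² + 5².
  61: 61 − 1² = 60, 61 − 2² = 57, 61 − 3² = 52, 61 − 4² = 45, 61 − 5² = 36 = 6² ⇒ 61 = 5² + 6².
  Combine using the Brahmagupta–Fibonacci identity (a² + b²)(c² + d²) = (ac − bd)² + (ad + bc)² = (ac + bd)² + (ad − bc)²:
  29 · 41 = 1189: from (2² + 5²)(4² + 5²), take (2·4 − 5·5, 2·5 + 5·4) = (8 − 25, 10 + 20) = (-17, 30); dropping signs (only squares matter) gives (17, 30); check 17² + 30² = 289 + 900 = 1189 ✓.
  1189 · 61 = 72529: from (17² + 30²)(5² + 6²), take (17·5 − 30·6, 17·6 + 30·5) = (85 − 180, 102 + 150) = (-95, 252); dropping signs (only squares matter) gives (95, 252); check 95² + 252² = 9025 + 63504 = 72529 ✓.
Step 4: Order so x ≤ y and verify: 95² + 252² = 9025 + 63504 = 72529 = n. ✓

n = 72529 = 95² + 252² (one valid representation with x ≤ y).


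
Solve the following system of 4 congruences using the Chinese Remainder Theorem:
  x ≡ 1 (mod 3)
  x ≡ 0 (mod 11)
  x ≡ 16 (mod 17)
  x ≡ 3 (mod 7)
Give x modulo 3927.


Product of moduli M = 3 · 11 · 17 · 7 = 3927.
Merge one congruence at a time:
  Start: x ≡ 1 (mod 3).
  Combine with x ≡ 0 (mod 11); new modulus lcm = 33.
    Write x = 1 + 3·t and substitute into x ≡ 0 (mod 11): 3·t ≡ 0 − 1 = -1 (mod 11).
    Reduce coefficients mod 11: 3·t ≡ 10 (mod 11).
    The inverse of 3 mod 11 is 4 (since 3·4 = 12 = 1·11 + 1), so t ≡ 4·10 = 40 ≡ 7 (mod 11).
    Then x = 1 + 3·7 = 22, valid modulo lcm(3, 11) = 33: x ≡ 22 (mod 33).
  Combine with x ≡ 16 (mod 17); new modulus lcm = 561.
    Write x = 22 + 33·t and substitute into x ≡ 16 (mod 17): 33·t ≡ 16 − 22 = -6 (mod 17).
    Reduce coefficients mod 17: 16·t ≡ 11 (mod 17).
    The inverse of 16 mod 17 is 16 (since 16·16 = 256 = 15·17 + 1), so t ≡ 16·11 = 176 ≡ 6 (mod 17).
    Then x = 22 + 33·6 = 220, valid modulo lcm(33, 17) = 561: x ≡ 220 (mod 561).
  Combine with x ≡ 3 (mod 7); new modulus lcm = 3927.
    Write x = 220 + 561·t and substitute into x ≡ 3 (mod 7): 561·t ≡ 3 − 220 = -217 (mod 7).
    Reduce coefficients mod 7: 1·t ≡ 0 (mod 7).
    So t ≡ 0 (mod 7).
    Then x = 220 + 561·0 = 220, valid modulo lcm(561, 7) = 3927: x ≡ 220 (mod 3927).
Verify against each original: 220 mod 3 = 1, 220 mod 11 = 0, 220 mod 17 = 16, 220 mod 7 = 3.

x ≡ 220 (mod 3927).


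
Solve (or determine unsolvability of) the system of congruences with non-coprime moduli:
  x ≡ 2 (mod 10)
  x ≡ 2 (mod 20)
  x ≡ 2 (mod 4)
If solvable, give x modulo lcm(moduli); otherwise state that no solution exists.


Moduli 10, 20, 4 are not pairwise coprime, so CRT works modulo lcm(m_i) when all pairwise compatibility conditions hold.
Pairwise compatibility: gcd(m_i, m_j) must divide a_i - a_j for every pair.
Merge one congruence at a time:
  Start: x ≡ 2 (mod 10).
  Combine with x ≡ 2 (mod 20): gcd(10, 20) = 10; 2 - 2 = 0, which IS divisible by 10, so compatible.
    Write x = 2 + 10·t and substitute into x ≡ 2 (mod 20): 10·t ≡ 2 − 2 = 0 (mod 20).
    Divide the congruence (and modulus) by g = 10: 1·t ≡ 0 (mod 2).
    So t ≡ 0 (mod 2).
    Then x = 2 + 10·0 = 2, valid modulo lcm(10, 20) = 20: x ≡ 2 (mod 20).
  Combine with x ≡ 2 (mod 4): gcd(20, 4) = 4; 2 - 2 = 0, which IS divisible by 4, so compatible.
    Write x = 2 + 20·t and substitute into x ≡ 2 (mod 4): 20·t ≡ 2 − 2 = 0 (mod 4).
    Divide the congruence (and modulus) by g = 4: 5·t ≡ 0 (mod 1).
    Modulo 1 every t works; take t = 0.
    Then x = 2 + 20·0 = 2, valid modulo lcm(20, 4) = 20: x ≡ 2 (mod 20).
Verify: 2 mod 10 = 2, 2 mod 20 = 2, 2 mod 4 = 2.

x ≡ 2 (mod 20).


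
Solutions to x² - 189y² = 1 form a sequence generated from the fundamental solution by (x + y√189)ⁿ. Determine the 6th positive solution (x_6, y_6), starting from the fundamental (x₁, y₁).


Step 1: Find the fundamental solution (x₁, y₁) of x² - 189y² = 1.
  Expand √189 as a continued fraction. a₀ = ⌊√189⌋ = 13; iterate m_{k+1} = d_k·a_k − m_k, d_{k+1} = (189 − m_{k+1}²)/d_k, a_{k+1} = ⌊(a₀ + m_{k+1})/d_{k+1}⌋ (starting m₀ = 0, d₀ = 1), with convergents p_k = a_k·p_{k-1} + p_{k-2}, q_k = a_k·q_{k-1} + q_{k-2} (p₋₁ = 1, q₋₁ = 0):
  k = 0: a₀ = 13; p₀/q₀ = 13/1; p₀² − 189·q₀² = 169 − 189 = -20.
  k = 1: m = 13, d = 20, a = ⌊(13 + 13)/20⌋ = 1; p/q = (1·13 + 1)/(1·1 + 0) = 14/1; p² − 189·q² = 196 − 189 = 7.
  k = 2: m = 7, d = 7, a = ⌊(13 + 7)/7⌋ = 2; p/q = (2·14 + 13)/(2·1 + 1) = 41/3; p² − 189·q² = 1681 − 1701 = -20.
  k = 3: m = 7, d = 20, a = ⌊(13 + 7)/20⌋ = 1; p/q = (1·41 + 14)/(1·3 + 1) = 55/4; p² − 189·q² = 3025 − 3024 = 1.
  The first convergent with p² − 189·q² = 1 gives the fundamental solution (x₁, y₁) = (55, 4).
Step 2: Apply the recurrence (x_{n+1}, y_{n+1}) = (x₁x_n + 189y₁y_n, x₁y_n + y₁x_n) repeatedly.
  From (x_1, y_1) = (55, 4): x_2 = 55·55 + 189·4·4 = 6049; y_2 = 55·4 + 4·55 = 440.
  From (x_2, y_2) = (6049, 440): x_3 = 55·6049 + 189·4·440 = 665335; y_3 = 55·440 + 4·6049 = 48396.
  From (x_3, y_3) = (665335, 48396): x_4 = 55·665335 + 189·4·48396 = 73180801; y_4 = 55·48396 + 4·665335 = 5323120.
  From (x_4, y_4) = (73180801, 5323120): x_5 = 55·73180801 + 189·4·5323120 = 8049222775; y_5 = 55·5323120 + 4·73180801 = 585494804.
  From (x_5, y_5) = (8049222775, 585494804): x_6 = 55·8049222775 + 189·4·585494804 = 885341324449; y_6 = 55·585494804 + 4·8049222775 = 64399105320.
Step 3: Verify x_6² - 189·y_6² = 783829260777109485153601 - 783829260777109485153600 = 1 (should be 1). ✓

(x_1, y_1) = (55, 4); (x_6, y_6) = (885341324449, 64399105320).


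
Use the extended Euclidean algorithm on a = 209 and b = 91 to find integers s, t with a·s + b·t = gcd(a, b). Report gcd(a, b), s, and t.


Euclidean algorithm on (209, 91) — divide until remainder is 0:
  209 = 2 · 91 + 27
  91 = 3 · 27 + 10
  27 = 2 · 10 + 7
  10 = 1 · 7 + 3
  7 = 2 · 3 + 1
  3 = 3 · 1 + 0
gcd(209, 91) = 1.
Track Bezout coefficients alongside the remainders: start with r₀ = 209 = a·1 + b·0 (s = 1, t = 0) and r₁ = 91 = a·0 + b·1 (s = 0, t = 1); each new remainder r_{k+1} = r_{k-1} − q_k·r_k inherits s_{k+1} = s_{k-1} − q_k·s_k, t_{k+1} = t_{k-1} − q_k·t_k, so r_k = a·s_k + b·t_k at every step:
  q = 2: r = 27, s = 1 − 2·0 = 1, t = 0 − 2·1 = -2  (check: 209·1 + 91·(-2) = 27)
  q = 3: r = 10, s = 0 − 3·1 = -3, t = 1 − 3·(-2) = 7  (check: 209·(-3) + 91·7 = 10)
  q = 2: r = 7, s = 1 − 2·(-3) = 7, t = -2 − 2·7 = -16  (check: 209·7 + 91·(-16) = 7)
  q = 1: r = 3, s = -3 − 1·7 = -10, t = 7 − 1·(-16) = 23  (check: 209·(-10) + 91·23 = 3)
  q = 2: r = 1, s = 7 − 2·(-10) = 27, t = -16 − 2·23 = -62  (check: 209·27 + 91·(-62) = 1)
The row with r = 1 (the gcd) gives the Bezout coefficients s = 27, t = -62.
Result: 209 · (27) + 91 · (-62) = 1.

gcd(209, 91) = 1; s = 27, t = -62 (check: 209·27 + 91·(-62) = 1).


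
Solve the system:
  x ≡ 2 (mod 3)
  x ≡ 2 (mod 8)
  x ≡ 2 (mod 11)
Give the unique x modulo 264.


Moduli 3, 8, 11 are pairwise coprime; by CRT there is a unique solution modulo M = 3 · 8 · 11 = 264.
Solve pairwise, accumulating the modulus:
  Start with x ≡ 2 (mod 3).
  Combine with x ≡ 2 (mod 8): since gcd(3, 8) = 1, we get a unique residue mod 24.
    Write x = 2 + 3·t and substitute into x ≡ 2 (mod 8): 3·t ≡ 2 − 2 = 0 (mod 8).
    The inverse of 3 mod 8 is 3 (since 3·3 = 9 = 1·8 + 1), so t ≡ 3·0 = 0 ≡ 0 (mod 8).
    Then x = 2 + 3·0 = 2, valid modulo lcm(3, 8) = 24: x ≡ 2 (mod 24).
  Combine with x ≡ 2 (mod 11): since gcd(24, 11) = 1, we get a unique residue mod 264.
    Write x = 2 + 24·t and substitute into x ≡ 2 (mod 11): 24·t ≡ 2 − 2 = 0 (mod 11).
    Reduce coefficients mod 11: 2·t ≡ 0 (mod 11).
    The inverse of 2 mod 11 is 6 (since 2·6 = 12 = 1·11 + 1), so t ≡ 6·0 = 0 ≡ 0 (mod 11).
    Then x = 2 + 24·0 = 2, valid modulo lcm(24, 11) = 264: x ≡ 2 (mod 264).
Verify: 2 mod 3 = 2 ✓, 2 mod 8 = 2 ✓, 2 mod 11 = 2 ✓.

x ≡ 2 (mod 264).


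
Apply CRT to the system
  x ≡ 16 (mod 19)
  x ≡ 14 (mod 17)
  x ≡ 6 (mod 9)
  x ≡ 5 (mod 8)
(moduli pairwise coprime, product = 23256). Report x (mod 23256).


Product of moduli M = 19 · 17 · 9 · 8 = 23256.
Merge one congruence at a time:
  Start: x ≡ 16 (mod 19).
  Combine with x ≡ 14 (mod 17); new modulus lcm = 323.
    Write x = 16 + 19·t and substitute into x ≡ 14 (mod 17): 19·t ≡ 14 − 16 = -2 (mod 17).
    Reduce coefficients mod 17: 2·t ≡ 15 (mod 17).
    The inverse of 2 mod 17 is 9 (since 2·9 = 18 = 1·17 + 1), so t ≡ 9·15 = 135 ≡ 16 (mod 17).
    Then x = 16 + 19·16 = 320, valid modulo lcm(19, 17) = 323: x ≡ 320 (mod 323).
  Combine with x ≡ 6 (mod 9); new modulus lcm = 2907.
    Write x = 320 + 323·t and substitute into x ≡ 6 (mod 9): 323·t ≡ 6 − 320 = -314 (mod 9).
    Reduce coefficients mod 9: 8·t ≡ 1 (mod 9).
    The inverse of 8 mod 9 is 8 (since 8·8 = 64 = 7·9 + 1), so t ≡ 8·1 = 8 ≡ 8 (mod 9).
    Then x = 320 + 323·8 = 2904, valid modulo lcm(323, 9) = 2907: x ≡ 2904 (mod 2907).
  Combine with x ≡ 5 (mod 8); new modulus lcm = 23256.
    Write x = 2904 + 2907·t and substitute into x ≡ 5 (mod 8): 2907·t ≡ 5 − 2904 = -2899 (mod 8).
    Reduce coefficients mod 8: 3·t ≡ 5 (mod 8).
    The inverse of 3 mod 8 is 3 (since 3·3 = 9 = 1·8 + 1), so t ≡ 3·5 = 15 ≡ 7 (mod 8).
    Then x = 2904 + 2907·7 = 23253, valid modulo lcm(2907, 8) = 23256: x ≡ 23253 (mod 23256).
Verify against each original: 23253 mod 19 = 16, 23253 mod 17 = 14, 23253 mod 9 = 6, 23253 mod 8 = 5.

x ≡ 23253 (mod 23256).


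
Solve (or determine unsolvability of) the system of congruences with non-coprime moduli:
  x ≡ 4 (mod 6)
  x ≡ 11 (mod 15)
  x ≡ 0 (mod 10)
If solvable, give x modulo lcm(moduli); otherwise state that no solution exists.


Moduli 6, 15, 10 are not pairwise coprime, so CRT works modulo lcm(m_i) when all pairwise compatibility conditions hold.
Pairwise compatibility: gcd(m_i, m_j) must divide a_i - a_j for every pair.
Merge one congruence at a time:
  Start: x ≡ 4 (mod 6).
  Combine with x ≡ 11 (mod 15): gcd(6, 15) = 3, and 11 - 4 = 7 is NOT divisible by 3.
    ⇒ system is inconsistent (no integer solution).

No solution (the system is inconsistent).


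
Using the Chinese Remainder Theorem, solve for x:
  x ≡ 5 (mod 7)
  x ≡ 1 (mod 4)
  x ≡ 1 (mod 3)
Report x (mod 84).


Moduli 7, 4, 3 are pairwise coprime; by CRT there is a unique solution modulo M = 7 · 4 · 3 = 84.
Solve pairwise, accumulating the modulus:
  Start with x ≡ 5 (mod 7).
  Combine with x ≡ 1 (mod 4): since gcd(7, 4) = 1, we get a unique residue mod 28.
    Write x = 5 + 7·t and substitute into x ≡ 1 (mod 4): 7·t ≡ 1 − 5 = -4 (mod 4).
    Reduce coefficients mod 4: 3·t ≡ 0 (mod 4).
    The inverse of 3 mod 4 is 3 (since 3·3 = 9 = 2·4 + 1), so t ≡ 3·0 = 0 ≡ 0 (mod 4).
    Then x = 5 + 7·0 = 5, valid modulo lcm(7, 4) = 28: x ≡ 5 (mod 28).
  Combine with x ≡ 1 (mod 3): since gcd(28, 3) = 1, we get a unique residue mod 84.
    Write x = 5 + 28·t and substitute into x ≡ 1 (mod 3): 28·t ≡ 1 − 5 = -4 (mod 3).
    Reduce coefficients mod 3: 1·t ≡ 2 (mod 3).
    So t ≡ 2 (mod 3).
    Then x = 5 + 28·2 = 61, valid modulo lcm(28, 3) = 84: x ≡ 61 (mod 84).
Verify: 61 mod 7 = 5 ✓, 61 mod 4 = 1 ✓, 61 mod 3 = 1 ✓.

x ≡ 61 (mod 84).


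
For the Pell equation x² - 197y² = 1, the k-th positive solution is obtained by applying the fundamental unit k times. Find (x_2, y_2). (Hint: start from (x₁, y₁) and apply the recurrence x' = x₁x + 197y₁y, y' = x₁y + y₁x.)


Step 1: Find the fundamental solution (x₁, y₁) of x² - 197y² = 1.
  Expand √197 as a continued fraction. a₀ = ⌊√197⌋ = 14; iterate m_{k+1} = d_k·a_k − m_k, d_{k+1} = (197 − m_{k+1}²)/d_k, a_{k+1} = ⌊(a₀ + m_{k+1})/d_{k+1}⌋ (starting m₀ = 0, d₀ = 1), with convergents p_k = a_k·p_{k-1} + p_{k-2}, q_k = a_k·q_{k-1} + q_{k-2} (p₋₁ = 1, q₋₁ = 0):
  k = 0: a₀ = 14; p₀/q₀ = 14/1; p₀² − 197·q₀² = 196 − 197 = -1.
  k = 1: m = 14, d = 1, a = ⌊(14 + 14)/1⌋ = 28; p/q = (28·14 + 1)/(28·1 + 0) = 393/28; p² − 197·q² = 154449 − 154448 = 1.
  The first convergent with p² − 197·q² = 1 gives the fundamental solution (x₁, y₁) = (393, 28).
Step 2: Apply the recurrence (x_{n+1}, y_{n+1}) = (x₁x_n + 197y₁y_n, x₁y_n + y₁x_n) repeatedly.
  From (x_1, y_1) = (393, 28): x_2 = 393·393 + 197·28·28 = 308897; y_2 = 393·28 + 28·393 = 22008.
Step 3: Verify x_2² - 197·y_2² = 95417356609 - 95417356608 = 1 (should be 1). ✓

(x_1, y_1) = (393, 28); (x_2, y_2) = (308897, 22008).


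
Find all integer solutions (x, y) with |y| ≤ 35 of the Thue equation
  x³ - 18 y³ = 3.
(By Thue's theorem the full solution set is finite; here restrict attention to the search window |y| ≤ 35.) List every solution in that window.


The equation is x³ - 18y³ = 3. For fixed y, x³ = 18·y³ + 3, so a solution requires the RHS to be a perfect cube.
Strategy: iterate y from -35 to 35, compute RHS = 18·y³ + 3, and check whether it is a (positive or negative) perfect cube.
Check small values of y:
  y = 0: RHS = 3 is not a perfect cube.
  y = 1: RHS = 21 is not a perfect cube.
  y = -1: RHS = -15 is not a perfect cube.
  y = 2: RHS = 147 is not a perfect cube.
  y = -2: RHS = -141 is not a perfect cube.
  y = 3: RHS = 489 is not a perfect cube.
  y = -3: RHS = -483 is not a perfect cube.
Continuing the search up to |y| = 35 finds no solutions either.
No (x, y) in the scanned range satisfies the equation.

No integer solutions with |y| ≤ 35.


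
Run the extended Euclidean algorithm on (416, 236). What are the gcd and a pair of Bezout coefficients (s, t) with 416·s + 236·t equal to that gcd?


Euclidean algorithm on (416, 236) — divide until remainder is 0:
  416 = 1 · 236 + 180
  236 = 1 · 180 + 56
  180 = 3 · 56 + 12
  56 = 4 · 12 + 8
  12 = 1 · 8 + 4
  8 = 2 · 4 + 0
gcd(416, 236) = 4.
Track Bezout coefficients alongside the remainders: start with r₀ = 416 = a·1 + b·0 (s = 1, t = 0) and r₁ = 236 = a·0 + b·1 (s = 0, t = 1); each new remainder r_{k+1} = r_{k-1} − q_k·r_k inherits s_{k+1} = s_{k-1} − q_k·s_k, t_{k+1} = t_{k-1} − q_k·t_k, so r_k = a·s_k + b·t_k at every step:
  q = 1: r = 180, s = 1 − 1·0 = 1, t = 0 − 1·1 = -1  (check: 416·1 + 236·(-1) = 180)
  q = 1: r = 56, s = 0 − 1·1 = -1, t = 1 − 1·(-1) = 2  (check: 416·(-1) + 236·2 = 56)
  q = 3: r = 12, s = 1 − 3·(-1) = 4, t = -1 − 3·2 = -7  (check: 416·4 + 236·(-7) = 12)
  q = 4: r = 8, s = -1 − 4·4 = -17, t = 2 − 4·(-7) = 30  (check: 416·(-17) + 236·30 = 8)
  q = 1: r = 4, s = 4 − 1·(-17) = 21, t = -7 − 1·30 = -37  (check: 416·21 + 236·(-37) = 4)
The row with r = 4 (the gcd) gives the Bezout coefficients s = 21, t = -37.
Result: 416 · (21) + 236 · (-37) = 4.

gcd(416, 236) = 4; s = 21, t = -37 (check: 416·21 + 236·(-37) = 4).


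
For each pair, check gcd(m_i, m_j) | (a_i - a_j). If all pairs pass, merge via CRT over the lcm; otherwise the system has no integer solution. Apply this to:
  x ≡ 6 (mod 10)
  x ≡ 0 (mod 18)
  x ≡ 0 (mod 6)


Moduli 10, 18, 6 are not pairwise coprime, so CRT works modulo lcm(m_i) when all pairwise compatibility conditions hold.
Pairwise compatibility: gcd(m_i, m_j) must divide a_i - a_j for every pair.
Merge one congruence at a time:
  Start: x ≡ 6 (mod 10).
  Combine with x ≡ 0 (mod 18): gcd(10, 18) = 2; 0 - 6 = -6, which IS divisible by 2, so compatible.
    Write x = 6 + 10·t and substitute into x ≡ 0 (mod 18): 10·t ≡ 0 − 6 = -6 (mod 18).
    Divide the congruence (and modulus) by g = 2: 5·t ≡ -3 (mod 9).
    Reduce coefficients mod 9: 5·t ≡ 6 (mod 9).
    The inverse of 5 mod 9 is 2 (since 5·2 = 10 = 1·9 + 1), so t ≡ 2·6 = 12 ≡ 3 (mod 9).
    Then x = 6 + 10·3 = 36, valid modulo lcm(10, 18) = 90: x ≡ 36 (mod 90).
  Combine with x ≡ 0 (mod 6): gcd(90, 6) = 6; 0 - 36 = -36, which IS divisible by 6, so compatible.
    Write x = 36 + 90·t and substitute into x ≡ 0 (mod 6): 90·t ≡ 0 − 36 = -36 (mod 6).
    Divide the congruence (and modulus) by g = 6: 15·t ≡ -6 (mod 1).
    Modulo 1 every t works; take t = 0.
    Then x = 36 + 90·0 = 36, valid modulo lcm(90, 6) = 90: x ≡ 36 (mod 90).
Verify: 36 mod 10 = 6, 36 mod 18 = 0, 36 mod 6 = 0.

x ≡ 36 (mod 90).


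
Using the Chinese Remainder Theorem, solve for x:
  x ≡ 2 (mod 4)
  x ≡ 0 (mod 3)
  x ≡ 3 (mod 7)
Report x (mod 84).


Moduli 4, 3, 7 are pairwise coprime; by CRT there is a unique solution modulo M = 4 · 3 · 7 = 84.
Solve pairwise, accumulating the modulus:
  Start with x ≡ 2 (mod 4).
  Combine with x ≡ 0 (mod 3): since gcd(4, 3) = 1, we get a unique residue mod 12.
    Write x = 2 + 4·t and substitute into x ≡ 0 (mod 3): 4·t ≡ 0 − 2 = -2 (mod 3).
    Reduce coefficients mod 3: 1·t ≡ 1 (mod 3).
    So t ≡ 1 (mod 3).
    Then x = 2 + 4·1 = 6, valid modulo lcm(4, 3) = 12: x ≡ 6 (mod 12).
  Combine with x ≡ 3 (mod 7): since gcd(12, 7) = 1, we get a unique residue mod 84.
    Write x = 6 + 12·t and substitute into x ≡ 3 (mod 7): 12·t ≡ 3 − 6 = -3 (mod 7).
    Reduce coefficients mod 7: 5·t ≡ 4 (mod 7).
    The inverse of 5 mod 7 is 3 (since 5·3 = 15 = 2·7 + 1), so t ≡ 3·4 = 12 ≡ 5 (mod 7).
    Then x = 6 + 12·5 = 66, valid modulo lcm(12, 7) = 84: x ≡ 66 (mod 84).
Verify: 66 mod 4 = 2 ✓, 66 mod 3 = 0 ✓, 66 mod 7 = 3 ✓.

x ≡ 66 (mod 84).


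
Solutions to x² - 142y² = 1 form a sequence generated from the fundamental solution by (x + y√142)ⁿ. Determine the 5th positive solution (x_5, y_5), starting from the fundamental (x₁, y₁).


Step 1: Find the fundamental solution (x₁, y₁) of x² - 142y² = 1.
  Expand √142 as a continued fraction. a₀ = ⌊√142⌋ = 11; iterate m_{k+1} = d_k·a_k − m_k, d_{k+1} = (142 − m_{k+1}²)/d_k, a_{k+1} = ⌊(a₀ + m_{k+1})/d_{k+1}⌋ (starting m₀ = 0, d₀ = 1), with convergents p_k = a_k·p_{k-1} + p_{k-2}, q_k = a_k·q_{k-1} + q_{k-2} (p₋₁ = 1, q₋₁ = 0):
  k = 0: a₀ = 11; p₀/q₀ = 11/1; p₀² − 142·q₀² = 121 − 142 = -21.
  k = 1: m = 11, d = 21, a = ⌊(11 + 11)/21⌋ = 1; p/q = (1·11 + 1)/(1·1 + 0) = 12/1; p² − 142·q² = 144 − 142 = 2.
  k = 2: m = 10, d = 2, a = ⌊(11 + 10)/2⌋ = 10; p/q = (10·12 + 11)/(10·1 + 1) = 131/11; p² − 142·q² = 17161 − 17182 = -21.
  k = 3: m = 10, d = 21, a = ⌊(11 + 10)/21⌋ = 1; p/q = (1·131 + 12)/(1·11 + 1) = 143/12; p² − 142·q² = 20449 − 20448 = 1.
  The first convergent with p² − 142·q² = 1 gives the fundamental solution (x₁, y₁) = (143, 12).
Step 2: Apply the recurrence (x_{n+1}, y_{n+1}) = (x₁x_n + 142y₁y_n, x₁y_n + y₁x_n) repeatedly.
  From (x_1, y_1) = (143, 12): x_2 = 143·143 + 142·12·12 = 40897; y_2 = 143·12 + 12·143 = 3432.
  From (x_2, y_2) = (40897, 3432): x_3 = 143·40897 + 142·12·3432 = 11696399; y_3 = 143·3432 + 12·40897 = 981540.
  From (x_3, y_3) = (11696399, 981540): x_4 = 143·11696399 + 142·12·981540 = 3345129217; y_4 = 143·981540 + 12·11696399 = 280717008.
  From (x_4, y_4) = (3345129217, 280717008): x_5 = 143·3345129217 + 142·12·280717008 = 956695259663; y_5 = 143·280717008 + 12·3345129217 = 80284082748.
Step 3: Verify x_5² - 142·y_5² = 915265819861654994873569 - 915265819861654994873568 = 1 (should be 1). ✓

(x_1, y_1) = (143, 12); (x_5, y_5) = (956695259663, 80284082748).


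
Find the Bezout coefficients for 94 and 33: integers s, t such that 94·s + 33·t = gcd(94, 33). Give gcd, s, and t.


Euclidean algorithm on (94, 33) — divide until remainder is 0:
  94 = 2 · 33 + 28
  33 = 1 · 28 + 5
  28 = 5 · 5 + 3
  5 = 1 · 3 + 2
  3 = 1 · 2 + 1
  2 = 2 · 1 + 0
gcd(94, 33) = 1.
Track Bezout coefficients alongside the remainders: start with r₀ = 94 = a·1 + b·0 (s = 1, t = 0) and r₁ = 33 = a·0 + b·1 (s = 0, t = 1); each new remainder r_{k+1} = r_{k-1} − q_k·r_k inherits s_{k+1} = s_{k-1} − q_k·s_k, t_{k+1} = t_{k-1} − q_k·t_k, so r_k = a·s_k + b·t_k at every step:
  q = 2: r = 28, s = 1 − 2·0 = 1, t = 0 − 2·1 = -2  (check: 94·1 + 33·(-2) = 28)
  q = 1: r = 5, s = 0 − 1·1 = -1, t = 1 − 1·(-2) = 3  (check: 94·(-1) + 33·3 = 5)
  q = 5: r = 3, s = 1 − 5·(-1) = 6, t = -2 − 5·3 = -17  (check: 94·6 + 33·(-17) = 3)
  q = 1: r = 2, s = -1 − 1·6 = -7, t = 3 − 1·(-17) = 20  (check: 94·(-7) + 33·20 = 2)
  q = 1: r = 1, s = 6 − 1·(-7) = 13, t = -17 − 1·20 = -37  (check: 94·13 + 33·(-37) = 1)
The row with r = 1 (the gcd) gives the Bezout coefficients s = 13, t = -37.
Result: 94 · (13) + 33 · (-37) = 1.

gcd(94, 33) = 1; s = 13, t = -37 (check: 94·13 + 33·(-37) = 1).


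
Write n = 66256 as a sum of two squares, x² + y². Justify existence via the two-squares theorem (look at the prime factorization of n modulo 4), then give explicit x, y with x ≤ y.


Step 1: Factor n = 66256 = 2^4 · 41 · 101.
Step 2: Check the mod-4 condition on each prime factor: 2 = 2 (special); 41 ≡ 1 (mod 4), exponent 1; 101 ≡ 1 (mod 4), exponent 1.
All primes ≡ 3 (mod 4) appear to even exponent (or don't appear), so by the two-squares theorem n IS expressible as a sum of two squares.
Step 3: Build a representation. Group n = k² · m with k = 4 and m = 41 · 101 = 4141 (a product of primes ≡ 1 (mod 4)); a representation of m scales to one of n via (k·x)² + (k·y)² = k²(x² + y²). Each prime p ≡ 1 (mod 4) is itself a sum of two squares; find a² by testing p − a² for a perfect square:
  41: 41 − 1² = 40, 41 − 2² = 37, 41 − 3² = 32, 41 − 4² = 25 = 5² ⇒ 41 = 4² + 5².
  101: 101 − 1² = 100 = 10² ⇒ 101 = 1² + 10².
  Combine using the Brahmagupta–Fibonacci identity (a² + b²)(c² + d²) = (ac − bd)² + (ad + bc)² = (ac + bd)² + (ad − bc)²:
  41 · 101 = 4141: from (4² + 5²)(1² + 10²), take (4·1 − 5·10, 4·10 + 5·1) = (4 − 50, 40 + 5) = (-46, 45); dropping signs (only squares matter) gives (46, 45); check 46² + 45² = 2116 + 2025 = 4141 ✓.
  Scale by k = 4: (4·46, 4·45) = (184, 180).
Step 4: Order so x ≤ y and verify: 180² + 184² = 32400 + 33856 = 66256 = n. ✓

n = 66256 = 180² + 184² (one valid representation with x ≤ y).


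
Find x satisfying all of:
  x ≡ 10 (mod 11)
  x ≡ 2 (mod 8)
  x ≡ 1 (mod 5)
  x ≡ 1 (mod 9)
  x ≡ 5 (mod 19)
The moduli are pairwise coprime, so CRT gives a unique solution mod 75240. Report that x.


Product of moduli M = 11 · 8 · 5 · 9 · 19 = 75240.
Merge one congruence at a time:
  Start: x ≡ 10 (mod 11).
  Combine with x ≡ 2 (mod 8); new modulus lcm = 88.
    Write x = 10 + 11·t and substitute into x ≡ 2 (mod 8): 11·t ≡ 2 − 10 = -8 (mod 8).
    Reduce coefficients mod 8: 3·t ≡ 0 (mod 8).
    The inverse of 3 mod 8 is 3 (since 3·3 = 9 = 1·8 + 1), so t ≡ 3·0 = 0 ≡ 0 (mod 8).
    Then x = 10 + 11·0 = 10, valid modulo lcm(11, 8) = 88: x ≡ 10 (mod 88).
  Combine with x ≡ 1 (mod 5); new modulus lcm = 440.
    Write x = 10 + 88·t and substitute into x ≡ 1 (mod 5): 88·t ≡ 1 − 10 = -9 (mod 5).
    Reduce coefficients mod 5: 3·t ≡ 1 (mod 5).
    The inverse of 3 mod 5 is 2 (since 3·2 = 6 = 1·5 + 1), so t ≡ 2·1 = 2 ≡ 2 (mod 5).
    Then x = 10 + 88·2 = 186, valid modulo lcm(88, 5) = 440: x ≡ 186 (mod 440).
  Combine with x ≡ 1 (mod 9); new modulus lcm = 3960.
    Write x = 186 + 440·t and substitute into x ≡ 1 (mod 9): 440·t ≡ 1 − 186 = -185 (mod 9).
    Reduce coefficients mod 9: 8·t ≡ 4 (mod 9).
    The inverse of 8 mod 9 is 8 (since 8·8 = 64 = 7·9 + 1), so t ≡ 8·4 = 32 ≡ 5 (mod 9).
    Then x = 186 + 440·5 = 2386, valid modulo lcm(440, 9) = 3960: x ≡ 2386 (mod 3960).
  Combine with x ≡ 5 (mod 19); new modulus lcm = 75240.
    Write x = 2386 + 3960·t and substitute into x ≡ 5 (mod 19): 3960·t ≡ 5 − 2386 = -2381 (mod 19).
    Reduce coefficients mod 19: 8·t ≡ 13 (mod 19).
    The inverse of 8 mod 19 is 12 (since 8·12 = 96 = 5·19 + 1), so t ≡ 12·13 = 156 ≡ 4 (mod 19).
    Then x = 2386 + 3960·4 = 18226, valid modulo lcm(3960, 19) = 75240: x ≡ 18226 (mod 75240).
Verify against each original: 18226 mod 11 = 10, 18226 mod 8 = 2, 18226 mod 5 = 1, 18226 mod 9 = 1, 18226 mod 19 = 5.

x ≡ 18226 (mod 75240).


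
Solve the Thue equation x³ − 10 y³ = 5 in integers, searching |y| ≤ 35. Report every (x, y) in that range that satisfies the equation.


The equation is x³ - 10y³ = 5. For fixed y, x³ = 10·y³ + 5, so a solution requires the RHS to be a perfect cube.
Strategy: iterate y from -35 to 35, compute RHS = 10·y³ + 5, and check whether it is a (positive or negative) perfect cube.
Check small values of y:
  y = 0: RHS = 5 is not a perfect cube.
  y = 1: RHS = 15 is not a perfect cube.
  y = -1: RHS = -5 is not a perfect cube.
  y = 2: RHS = 85 is not a perfect cube.
  y = -2: RHS = -75 is not a perfect cube.
  y = 3: RHS = 275 is not a perfect cube.
  y = -3: RHS = -265 is not a perfect cube.
Continuing the search up to |y| = 35 finds no solutions either.
No (x, y) in the scanned range satisfies the equation.

No integer solutions with |y| ≤ 35.


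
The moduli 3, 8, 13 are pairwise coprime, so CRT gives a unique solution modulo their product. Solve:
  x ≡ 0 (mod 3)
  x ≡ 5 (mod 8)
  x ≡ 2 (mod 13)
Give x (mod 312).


Moduli 3, 8, 13 are pairwise coprime; by CRT there is a unique solution modulo M = 3 · 8 · 13 = 312.
Solve pairwise, accumulating the modulus:
  Start with x ≡ 0 (mod 3).
  Combine with x ≡ 5 (mod 8): since gcd(3, 8) = 1, we get a unique residue mod 24.
    Write x = 0 + 3·t and substitute into x ≡ 5 (mod 8): 3·t ≡ 5 − 0 = 5 (mod 8).
    The inverse of 3 mod 8 is 3 (since 3·3 = 9 = 1·8 + 1), so t ≡ 3·5 = 15 ≡ 7 (mod 8).
    Then x = 0 + 3·7 = 21, valid modulo lcm(3, 8) = 24: x ≡ 21 (mod 24).
  Combine with x ≡ 2 (mod 13): since gcd(24, 13) = 1, we get a unique residue mod 312.
    Write x = 21 + 24·t and substitute into x ≡ 2 (mod 13): 24·t ≡ 2 − 21 = -19 (mod 13).
    Reduce coefficients mod 13: 11·t ≡ 7 (mod 13).
    The inverse of 11 mod 13 is 6 (since 11·6 = 66 = 5·13 + 1), so t ≡ 6·7 = 42 ≡ 3 (mod 13).
    Then x = 21 + 24·3 = 93, valid modulo lcm(24, 13) = 312: x ≡ 93 (mod 312).
Verify: 93 mod 3 = 0 ✓, 93 mod 8 = 5 ✓, 93 mod 13 = 2 ✓.

x ≡ 93 (mod 312).


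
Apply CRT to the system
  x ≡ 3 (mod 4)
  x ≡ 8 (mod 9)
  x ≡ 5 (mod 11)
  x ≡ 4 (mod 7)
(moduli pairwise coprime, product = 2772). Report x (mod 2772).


Product of moduli M = 4 · 9 · 11 · 7 = 2772.
Merge one congruence at a time:
  Start: x ≡ 3 (mod 4).
  Combine with x ≡ 8 (mod 9); new modulus lcm = 36.
    Write x = 3 + 4·t and substitute into x ≡ 8 (mod 9): 4·t ≡ 8 − 3 = 5 (mod 9).
    The inverse of 4 mod 9 is 7 (since 4·7 = 28 = 3·9 + 1), so t ≡ 7·5 = 35 ≡ 8 (mod 9).
    Then x = 3 + 4·8 = 35, valid modulo lcm(4, 9) = 36: x ≡ 35 (mod 36).
  Combine with x ≡ 5 (mod 11); new modulus lcm = 396.
    Write x = 35 + 36·t and substitute into x ≡ 5 (mod 11): 36·t ≡ 5 − 35 = -30 (mod 11).
    Reduce coefficients mod 11: 3·t ≡ 3 (mod 11).
    The inverse of 3 mod 11 is 4 (since 3·4 = 12 = 1·11 + 1), so t ≡ 4·3 = 12 ≡ 1 (mod 11).
    Then x = 35 + 36·1 = 71, valid modulo lcm(36, 11) = 396: x ≡ 71 (mod 396).
  Combine with x ≡ 4 (mod 7); new modulus lcm = 2772.
    Write x = 71 + 396·t and substitute into x ≡ 4 (mod 7): 396·t ≡ 4 − 71 = -67 (mod 7).
    Reduce coefficients mod 7: 4·t ≡ 3 (mod 7).
    The inverse of 4 mod 7 is 2 (since 4·2 = 8 = 1·7 + 1), so t ≡ 2·3 = 6 ≡ 6 (mod 7).
    Then x = 71 + 396·6 = 2447, valid modulo lcm(396, 7) = 2772: x ≡ 2447 (mod 2772).
Verify against each original: 2447 mod 4 = 3, 2447 mod 9 = 8, 2447 mod 11 = 5, 2447 mod 7 = 4.

x ≡ 2447 (mod 2772).


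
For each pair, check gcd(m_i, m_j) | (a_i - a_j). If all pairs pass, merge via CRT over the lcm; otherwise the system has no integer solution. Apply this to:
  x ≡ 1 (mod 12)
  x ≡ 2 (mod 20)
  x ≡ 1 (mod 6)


Moduli 12, 20, 6 are not pairwise coprime, so CRT works modulo lcm(m_i) when all pairwise compatibility conditions hold.
Pairwise compatibility: gcd(m_i, m_j) must divide a_i - a_j for every pair.
Merge one congruence at a time:
  Start: x ≡ 1 (mod 12).
  Combine with x ≡ 2 (mod 20): gcd(12, 20) = 4, and 2 - 1 = 1 is NOT divisible by 4.
    ⇒ system is inconsistent (no integer solution).

No solution (the system is inconsistent).


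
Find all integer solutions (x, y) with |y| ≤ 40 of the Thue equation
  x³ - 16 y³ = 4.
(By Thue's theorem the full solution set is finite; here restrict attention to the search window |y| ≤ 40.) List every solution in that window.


The equation is x³ - 16y³ = 4. For fixed y, x³ = 16·y³ + 4, so a solution requires the RHS to be a perfect cube.
Strategy: iterate y from -40 to 40, compute RHS = 16·y³ + 4, and check whether it is a (positive or negative) perfect cube.
Check small values of y:
  y = 0: RHS = 4 is not a perfect cube.
  y = 1: RHS = 20 is not a perfect cube.
  y = -1: RHS = -12 is not a perfect cube.
  y = 2: RHS = 132 is not a perfect cube.
  y = -2: RHS = -124 is not a perfect cube.
  y = 3: RHS = 436 is not a perfect cube.
  y = -3: RHS = -428 is not a perfect cube.
Continuing the search up to |y| = 40 finds no solutions either.
No (x, y) in the scanned range satisfies the equation.

No integer solutions with |y| ≤ 40.


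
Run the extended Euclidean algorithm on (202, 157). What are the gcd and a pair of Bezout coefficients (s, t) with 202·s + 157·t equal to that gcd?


Euclidean algorithm on (202, 157) — divide until remainder is 0:
  202 = 1 · 157 + 45
  157 = 3 · 45 + 22
  45 = 2 · 22 + 1
  22 = 22 · 1 + 0
gcd(202, 157) = 1.
Track Bezout coefficients alongside the remainders: start with r₀ = 202 = a·1 + b·0 (s = 1, t = 0) and r₁ = 157 = a·0 + b·1 (s = 0, t = 1); each new remainder r_{k+1} = r_{k-1} − q_k·r_k inherits s_{k+1} = s_{k-1} − q_k·s_k, t_{k+1} = t_{k-1} − q_k·t_k, so r_k = a·s_k + b·t_k at every step:
  q = 1: r = 45, s = 1 − 1·0 = 1, t = 0 − 1·1 = -1  (check: 202·1 + 157·(-1) = 45)
  q = 3: r = 22, s = 0 − 3·1 = -3, t = 1 − 3·(-1) = 4  (check: 202·(-3) + 157·4 = 22)
  q = 2: r = 1, s = 1 − 2·(-3) = 7, t = -1 − 2·4 = -9  (check: 202·7 + 157·(-9) = 1)
The row with r = 1 (the gcd) gives the Bezout coefficients s = 7, t = -9.
Result: 202 · (7) + 157 · (-9) = 1.

gcd(202, 157) = 1; s = 7, t = -9 (check: 202·7 + 157·(-9) = 1).


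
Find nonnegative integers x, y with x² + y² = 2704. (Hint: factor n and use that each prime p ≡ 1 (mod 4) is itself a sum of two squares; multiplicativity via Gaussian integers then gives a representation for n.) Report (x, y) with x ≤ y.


Step 1: Factor n = 2704 = 2^4 · 13^2.
Step 2: Check the mod-4 condition on each prime factor: 2 = 2 (special); 13 ≡ 1 (mod 4), exponent 2.
All primes ≡ 3 (mod 4) appear to even exponent (or don't appear), so by the two-squares theorem n IS expressible as a sum of two squares.
Step 3: Build a representation. Group n = k² · m with k = 4 and m = 13 · 13 = 169 (a product of primes ≡ 1 (mod 4)); a representation of m scales to one of n via (k·x)² + (k·y)² = k²(x² + y²). Each prime p ≡ 1 (mod 4) is itself a sum of two squares; find a² by testing p − a² for a perfect square:
  13: 13 − 1² = 12, 13 − 2² = 9 = 3² ⇒ 13 = 2² + 3².
  Combine using the Brahmagupta–Fibonacci identity (a² + b²)(c² + d²) = (ac − bd)² + (ad + bc)² = (ac + bd)² + (ad − bc)²:
  13 · 13 = 169: from (2² + 3²)(2² + 3²), take (2·2 − 3·3, 2·3 + 3·2) = (4 − 9, 6 + 6) = (-5, 12); dropping signs (only squares matter) gives (5, 12); check 5² + 12² = 25 + 144 = 169 ✓.
  Scale by k = 4: (4·5, 4·12) = (20, 48).
Step 4: Order so x ≤ y and verify: 20² + 48² = 400 + 2304 = 2704 = n. ✓

n = 2704 = 20² + 48² (one valid representation with x ≤ y).
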